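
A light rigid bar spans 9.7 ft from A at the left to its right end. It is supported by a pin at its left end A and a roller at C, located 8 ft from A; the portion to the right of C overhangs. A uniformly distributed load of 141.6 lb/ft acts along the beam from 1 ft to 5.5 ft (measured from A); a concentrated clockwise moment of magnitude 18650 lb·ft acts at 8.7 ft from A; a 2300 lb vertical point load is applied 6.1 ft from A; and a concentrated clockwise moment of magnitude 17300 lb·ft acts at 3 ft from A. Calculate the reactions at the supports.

A_x = 0, A_y = -3569 lb, C_y = 6506 lb

Resultant of the distributed load: 141.6 × 4.5 = 637.2 lb at 3.25 ft from A.
ΣM about A: C_y·8 − (141.6·4.5)·3.25 − 18650 − 2300·6.1 − 17300 = 0 → C_y = 52050.9/8 = 6506.36 ≈ 6506 lb.
ΣF_y = 0: A_y + 6506.36 − 141.6·4.5 − 2300 = 0 → A_y = -3569 lb.
ΣF_x = 0: no horizontal applied forces, so A_x = 0.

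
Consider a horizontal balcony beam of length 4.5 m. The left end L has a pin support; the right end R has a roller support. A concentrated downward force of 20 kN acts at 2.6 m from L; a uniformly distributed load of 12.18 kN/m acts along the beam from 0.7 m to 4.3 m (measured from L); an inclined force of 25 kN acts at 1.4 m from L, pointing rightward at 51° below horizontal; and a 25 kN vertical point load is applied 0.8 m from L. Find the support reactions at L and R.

L_x = -15.73 kN, L_y = 61.87 kN, R_y = 46.40 kN

Resultant of the distributed load: 12.18 × 3.6 = 43.848 kN at 2.5 m from L.
Taking moments about L: R_y·4.5 − 20·2.6 − (12.18·3.6)·2.5 − 25·sin51°·1.4 − 25·0.8 = 0 → R_y = 208.82/4.5 = 46.4044 ≈ 46.40 kN.
ΣF_y = 0: L_y + 46.4044 − 20 − 12.18·3.6 − 25·sin51° − 25 = 0 → L_y = 61.87 kN.
ΣF_x = 0: L_x + 25·cos51° = 0 → L_x = -15.73 kN.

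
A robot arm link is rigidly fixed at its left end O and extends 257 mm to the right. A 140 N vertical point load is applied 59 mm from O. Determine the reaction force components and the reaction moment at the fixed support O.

ΣF_x = 0: O_x = 0.
ΣF_y = 0: O_y − 140 = 0 → O_y = 140.0 N.
ΣM about O: M_O − 140·59 = 0 → M_O = 8260 N·mm.

O_x = 0, O_y = 140.0 N, M_O = 8260 N·mm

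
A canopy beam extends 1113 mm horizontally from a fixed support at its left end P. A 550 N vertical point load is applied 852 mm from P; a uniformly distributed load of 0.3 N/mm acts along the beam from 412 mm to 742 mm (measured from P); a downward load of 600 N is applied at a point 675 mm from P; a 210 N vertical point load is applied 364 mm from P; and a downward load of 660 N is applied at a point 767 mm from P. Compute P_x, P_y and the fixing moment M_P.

Resultant of the distributed load: 0.3 × 330 = 99 N at 577 mm from P.
ΣF_x = 0: P_x = 0.
ΣF_y = 0: P_y − 550 − 0.3·330 − 600 − 210 − 660 = 0 → P_y = 2119 N.
ΣM about P: M_P − 550·852 − (0.3·330)·577 − 600·675 − 210·364 − 660·767 = 0 → M_P = 1513000 N·mm.

P_x = 0, P_y = 2119 N, M_P = 1513000 N·mm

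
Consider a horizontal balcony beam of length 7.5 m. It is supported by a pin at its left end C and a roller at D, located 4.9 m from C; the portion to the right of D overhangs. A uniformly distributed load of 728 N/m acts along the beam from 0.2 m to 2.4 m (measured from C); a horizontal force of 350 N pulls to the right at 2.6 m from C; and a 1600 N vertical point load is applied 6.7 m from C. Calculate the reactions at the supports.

Resultant of the distributed load: 728 × 2.2 = 1601.6 N at 1.3 m from C.
Moments about C: D_y·4.9 − (728·2.2)·1.3 − 1600·6.7 = 0 → D_y = 12802.08/4.9 = 2612.67 ≈ 2613 N.
ΣF_y = 0: C_y + 2612.67 − 728·2.2 − 1600 = 0 → C_y = 588.9 N.
ΣF_x = 0: C_x + 350 = 0 → C_x = -350.0 N.

C_x = -350.0 N, C_y = 588.9 N, D_y = 2613 N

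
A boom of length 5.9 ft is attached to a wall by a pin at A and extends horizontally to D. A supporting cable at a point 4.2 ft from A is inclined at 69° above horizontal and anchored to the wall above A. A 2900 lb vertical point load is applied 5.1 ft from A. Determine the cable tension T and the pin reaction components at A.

ΣM about A: T·sin69°·4.2 − 2900·5.1 = 0 → T = 14790/(4.2·0.93358) = 3771.96 ≈ 3772 lb.
ΣF_x = 0: A_x − T·cos69° = 0 → A_x = 3771.96 × 0.358368 = 1352 lb.
ΣF_y = 0: A_y + T·sin69° − 2900 = 0 → A_y = 2900 − 3771.96 × 0.93358 = -621.4 lb.

T = 3772 lb, A_x = 1352 lb, A_y = -621.4 lb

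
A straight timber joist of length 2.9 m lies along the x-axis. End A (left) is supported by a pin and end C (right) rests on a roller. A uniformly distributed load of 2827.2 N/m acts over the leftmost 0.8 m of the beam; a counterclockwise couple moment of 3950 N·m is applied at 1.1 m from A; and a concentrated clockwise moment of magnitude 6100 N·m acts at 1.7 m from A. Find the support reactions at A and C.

Resultant of the distributed load: 2827.2 × 0.8 = 2261.76 N at 0.4 m from A.
Taking moments about A: C_y·2.9 − (2827.2·0.8)·0.4 + 3950 − 6100 = 0 → C_y = 3054.704/2.9 = 1053.35 ≈ 1053 N.
ΣF_y = 0: A_y + 1053.35 − 2827.2·0.8 = 0 → A_y = 1208 N.
ΣF_x = 0: no horizontal applied forces, so A_x = 0.

A_x = 0, A_y = 1208 N, C_y = 1053 N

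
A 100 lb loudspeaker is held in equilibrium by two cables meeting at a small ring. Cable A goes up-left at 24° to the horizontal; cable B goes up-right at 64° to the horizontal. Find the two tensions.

ΣF_x = 0: −T_A·cos24° + T_B·cos64° = 0 → T_B = 2.08395·T_A.
ΣF_y = 0: T_A·sin24° + T_B·sin64° = 100.
Substitute: T_A·(0.406737 + 2.08395·0.898794) = 100 → T_A = 43.8639 ≈ 43.86 lb.
Then T_B = 2.08395 × 43.8639 = 91.41 lb.

T_A = 43.86 lb, T_B = 91.41 lb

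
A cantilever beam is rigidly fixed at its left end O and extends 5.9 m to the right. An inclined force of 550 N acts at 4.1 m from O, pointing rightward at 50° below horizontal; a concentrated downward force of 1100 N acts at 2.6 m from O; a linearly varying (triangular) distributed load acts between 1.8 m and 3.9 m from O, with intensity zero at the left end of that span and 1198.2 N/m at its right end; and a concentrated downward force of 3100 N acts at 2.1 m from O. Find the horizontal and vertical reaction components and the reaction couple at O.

Resultant of the triangular load: ½ × 1198.2 × 2.1 = 1258.11 N, acting at 3.2 m from O (one-third of the span from the peak).
ΣF_x = 0: O_x + 550·cos50° = 0 → O_x = -353.5 N.
ΣF_y = 0: O_y − 550·sin50° − 1100 − ½·1198.2·2.1 − 3100 = 0 → O_y = 5879 N.
ΣM about O: M_O − 550·sin50°·4.1 − 1100·2.6 − (½·1198.2·2.1)·3.2 − 3100·2.1 = 0 → M_O = 15120 N·m.

O_x = -353.5 N, O_y = 5879 N, M_O = 15120 N·m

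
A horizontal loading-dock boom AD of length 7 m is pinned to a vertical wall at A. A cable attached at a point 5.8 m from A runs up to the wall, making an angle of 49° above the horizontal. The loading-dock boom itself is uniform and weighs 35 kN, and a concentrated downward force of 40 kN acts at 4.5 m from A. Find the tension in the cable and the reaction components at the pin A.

ΣM about A: T·sin49°·5.8 − 35·3.5 − 40·4.5 = 0 → T = 302.5/(5.8·0.75471) = 69.1062 ≈ 69.11 kN.
ΣF_x = 0: A_x − T·cos49° = 0 → A_x = 69.1062 × 0.656059 = 45.34 kN.
ΣF_y = 0: A_y + T·sin49° − 35 − 40 = 0 → A_y = 75 − 69.1062 × 0.75471 = 22.84 kN.

T = 69.11 kN, A_x = 45.34 kN, A_y = 22.84 kN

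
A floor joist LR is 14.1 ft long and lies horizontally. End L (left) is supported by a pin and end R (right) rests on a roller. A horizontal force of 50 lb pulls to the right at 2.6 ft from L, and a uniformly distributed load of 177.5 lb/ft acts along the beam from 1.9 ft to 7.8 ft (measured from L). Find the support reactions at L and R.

Resultant of the distributed load: 177.5 × 5.9 = 1047.25 lb at 4.85 ft from L.
ΣM about L: R_y·14.1 − (177.5·5.9)·4.85 = 0 → R_y = 5079.1625/14.1 = 360.224 ≈ 360.2 lb.
ΣF_y = 0: L_y + 360.224 − 177.5·5.9 = 0 → L_y = 687.0 lb.
ΣF_x = 0: L_x + 50 = 0 → L_x = -50.00 lb.

L_x = -50.00 lb, L_y = 687.0 lb, R_y = 360.2 lb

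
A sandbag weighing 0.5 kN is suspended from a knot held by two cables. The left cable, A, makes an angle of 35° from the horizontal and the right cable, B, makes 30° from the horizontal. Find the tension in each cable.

ΣF_x = 0: −T_A·cos35° + T_B·cos30° = 0 → T_B = 0.945875·T_A.
ΣF_y = 0: T_A·sin35° + T_B·sin30° = 0.5.
Substitute: T_A·(0.573576 + 0.945875·0.5) = 0.5 → T_A = 0.477777 ≈ 0.4778 kN.
Then T_B = 0.945875 × 0.477777 = 0.4519 kN.

T_A = 0.4778 kN, T_B = 0.4519 kN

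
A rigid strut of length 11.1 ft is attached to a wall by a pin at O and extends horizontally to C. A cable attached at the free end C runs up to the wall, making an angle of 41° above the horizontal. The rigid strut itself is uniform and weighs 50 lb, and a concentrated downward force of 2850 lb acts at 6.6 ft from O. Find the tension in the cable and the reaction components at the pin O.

T = 2621 lb, O_x = 1978 lb, O_y = 1180 lb

ΣM about O: T·sin41°·11.1 − 50·5.55 − 2850·6.6 = 0 → T = 19087.5/(11.1·0.656059) = 2621.1 ≈ 2621 lb.
ΣF_x = 0: O_x − T·cos41° = 0 → O_x = 2621.1 × 0.75471 = 1978 lb.
ΣF_y = 0: O_y + T·sin41° − 50 − 2850 = 0 → O_y = 2900 − 2621.1 × 0.656059 = 1180 lb.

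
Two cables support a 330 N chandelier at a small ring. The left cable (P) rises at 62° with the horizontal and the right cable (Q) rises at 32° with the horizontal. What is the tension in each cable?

T_P = 280.5 N, T_Q = 155.3 N

ΣF_x = 0: −T_P·cos62° + T_Q·cos32° = 0 → T_Q = 0.553591·T_P.
ΣF_y = 0: T_P·sin62° + T_Q·sin32° = 330.
Substitute: T_P·(0.882948 + 0.553591·0.529919) = 330 → T_P = 280.539 ≈ 280.5 N.
Then T_Q = 0.553591 × 280.539 = 155.3 N.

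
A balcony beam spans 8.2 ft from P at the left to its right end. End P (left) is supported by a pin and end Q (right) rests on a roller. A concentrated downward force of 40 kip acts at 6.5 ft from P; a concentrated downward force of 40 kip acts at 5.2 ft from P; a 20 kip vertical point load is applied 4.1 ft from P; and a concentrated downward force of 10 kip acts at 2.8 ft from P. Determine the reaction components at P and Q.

P_x = 0, P_y = 39.51 kip, Q_y = 70.49 kip

ΣM about P: Q_y·8.2 − 40·6.5 − 40·5.2 − 20·4.1 − 10·2.8 = 0 → Q_y = 578/8.2 = 70.4878 ≈ 70.49 kip.
ΣF_y = 0: P_y + 70.4878 − 40 − 40 − 20 − 10 = 0 → P_y = 39.51 kip.
ΣF_x = 0: no horizontal applied forces, so P_x = 0.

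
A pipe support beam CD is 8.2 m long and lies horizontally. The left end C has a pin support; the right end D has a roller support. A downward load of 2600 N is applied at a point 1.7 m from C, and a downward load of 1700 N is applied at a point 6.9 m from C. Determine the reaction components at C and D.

Taking moments about C: D_y·8.2 − 2600·1.7 − 1700·6.9 = 0 → D_y = 16150/8.2 = 1969.51 ≈ 1970 N.
ΣF_y = 0: C_y + 1969.51 − 2600 − 1700 = 0 → C_y = 2330 N.
ΣF_x = 0: no horizontal applied forces, so C_x = 0.

C_x = 0, C_y = 2330 N, D_y = 1970 N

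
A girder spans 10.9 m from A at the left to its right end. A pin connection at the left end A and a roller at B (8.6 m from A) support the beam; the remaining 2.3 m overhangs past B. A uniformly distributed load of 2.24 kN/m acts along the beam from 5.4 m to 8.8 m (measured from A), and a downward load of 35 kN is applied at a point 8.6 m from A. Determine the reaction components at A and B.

A_x = 0, A_y = 1.328 kN, B_y = 41.29 kN

Resultant of the distributed load: 2.24 × 3.4 = 7.616 kN at 7.1 m from A.
Moments about A: B_y·8.6 − (2.24·3.4)·7.1 − 35·8.6 = 0 → B_y = 355.0736/8.6 = 41.2876 ≈ 41.29 kN.
ΣF_y = 0: A_y + 41.2876 − 2.24·3.4 − 35 = 0 → A_y = 1.328 kN.
ΣF_x = 0: no horizontal applied forces, so A_x = 0.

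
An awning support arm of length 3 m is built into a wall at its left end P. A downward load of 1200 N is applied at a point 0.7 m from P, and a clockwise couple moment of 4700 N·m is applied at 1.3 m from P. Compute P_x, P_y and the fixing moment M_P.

P_x = 0, P_y = 1200 N, M_P = 5540 N·m

ΣF_x = 0: P_x = 0.
ΣF_y = 0: P_y − 1200 = 0 → P_y = 1200 N.
ΣM about P: M_P − 1200·0.7 − 4700 = 0 → M_P = 5540 N·m.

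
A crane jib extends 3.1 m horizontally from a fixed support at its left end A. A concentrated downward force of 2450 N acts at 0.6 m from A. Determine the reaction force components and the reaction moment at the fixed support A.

ΣF_x = 0: A_x = 0.
ΣF_y = 0: A_y − 2450 = 0 → A_y = 2450 N.
ΣM about A: M_A − 2450·0.6 = 0 → M_A = 1470 N·m.

A_x = 0, A_y = 2450 N, M_A = 1470 N·m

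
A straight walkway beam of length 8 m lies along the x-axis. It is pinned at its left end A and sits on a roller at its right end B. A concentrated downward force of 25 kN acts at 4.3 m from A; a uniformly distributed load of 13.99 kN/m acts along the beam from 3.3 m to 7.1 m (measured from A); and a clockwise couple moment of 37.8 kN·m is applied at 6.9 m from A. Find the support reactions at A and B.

A_x = 0, A_y = 25.44 kN, B_y = 52.72 kN

Resultant of the distributed load: 13.99 × 3.8 = 53.162 kN at 5.2 m from A.
ΣM about A: B_y·8 − 25·4.3 − (13.99·3.8)·5.2 − 37.8 = 0 → B_y = 421.7424/8 = 52.7178 ≈ 52.72 kN.
ΣF_y = 0: A_y + 52.7178 − 25 − 13.99·3.8 = 0 → A_y = 25.44 kN.
ΣF_x = 0: no horizontal applied forces, so A_x = 0.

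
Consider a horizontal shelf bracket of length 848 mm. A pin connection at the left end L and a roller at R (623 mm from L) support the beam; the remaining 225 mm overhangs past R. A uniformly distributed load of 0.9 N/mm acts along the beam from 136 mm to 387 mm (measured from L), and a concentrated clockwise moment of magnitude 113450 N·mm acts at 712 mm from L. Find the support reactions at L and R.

L_x = 0, L_y = -51.02 N, R_y = 276.9 N

Resultant of the distributed load: 0.9 × 251 = 225.9 N at 261.5 mm from L.
Moments about L: R_y·623 − (0.9·251)·261.5 − 113450 = 0 → R_y = 172522.85/623 = 276.923 ≈ 276.9 N.
ΣF_y = 0: L_y + 276.923 − 0.9·251 = 0 → L_y = -51.02 N.
ΣF_x = 0: no horizontal applied forces, so L_x = 0.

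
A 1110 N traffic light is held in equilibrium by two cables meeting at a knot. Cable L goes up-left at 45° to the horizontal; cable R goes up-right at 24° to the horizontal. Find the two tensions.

T_L = 1086 N, T_R = 840.7 N

ΣF_x = 0: −T_L·cos45° + T_R·cos24° = 0 → T_R = 0.774025·T_L.
ΣF_y = 0: T_L·sin45° + T_R·sin24° = 1110.
Substitute: T_L·(0.707107 + 0.774025·0.406737) = 1110 → T_L = 1086.18 ≈ 1086 N.
Then T_R = 0.774025 × 1086.18 = 840.7 N.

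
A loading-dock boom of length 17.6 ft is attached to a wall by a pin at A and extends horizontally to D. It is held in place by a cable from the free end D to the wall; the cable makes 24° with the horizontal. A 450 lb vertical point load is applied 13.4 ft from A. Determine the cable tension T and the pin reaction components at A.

T = 842.3 lb, A_x = 769.5 lb, A_y = 107.4 lb

ΣM about A: T·sin24°·17.6 − 450·13.4 = 0 → T = 6030/(17.6·0.406737) = 842.347 ≈ 842.3 lb.
ΣF_x = 0: A_x − T·cos24° = 0 → A_x = 842.347 × 0.913545 = 769.5 lb.
ΣF_y = 0: A_y + T·sin24° − 450 = 0 → A_y = 450 − 842.347 × 0.406737 = 107.4 lb.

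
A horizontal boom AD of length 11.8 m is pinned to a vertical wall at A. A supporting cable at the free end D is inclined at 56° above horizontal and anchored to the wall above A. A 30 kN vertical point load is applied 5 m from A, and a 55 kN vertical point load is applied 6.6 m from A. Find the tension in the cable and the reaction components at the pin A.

T = 52.44 kN, A_x = 29.32 kN, A_y = 41.53 kN

ΣM about A: T·sin56°·11.8 − 30·5 − 55·6.6 = 0 → T = 513/(11.8·0.829038) = 52.4398 ≈ 52.44 kN.
ΣF_x = 0: A_x − T·cos56° = 0 → A_x = 52.4398 × 0.559193 = 29.32 kN.
ΣF_y = 0: A_y + T·sin56° − 30 − 55 = 0 → A_y = 85 − 52.4398 × 0.829038 = 41.53 kN.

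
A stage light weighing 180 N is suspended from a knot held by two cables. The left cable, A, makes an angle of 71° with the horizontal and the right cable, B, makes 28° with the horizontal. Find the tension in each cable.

T_A = 160.9 N, T_B = 59.33 N

ΣF_x = 0: −T_A·cos71° + T_B·cos28° = 0 → T_B = 0.368729·T_A.
ΣF_y = 0: T_A·sin71° + T_B·sin28° = 180.
Substitute: T_A·(0.945519 + 0.368729·0.469472) = 180 → T_A = 160.912 ≈ 160.9 N.
Then T_B = 0.368729 × 160.912 = 59.33 N.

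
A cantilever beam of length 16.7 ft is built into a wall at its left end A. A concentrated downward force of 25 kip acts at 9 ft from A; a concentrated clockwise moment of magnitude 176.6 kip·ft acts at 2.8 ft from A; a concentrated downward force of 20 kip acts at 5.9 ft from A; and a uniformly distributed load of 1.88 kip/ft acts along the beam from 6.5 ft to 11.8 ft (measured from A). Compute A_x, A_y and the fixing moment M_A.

Resultant of the distributed load: 1.88 × 5.3 = 9.964 kip at 9.15 ft from A.
ΣF_x = 0: A_x = 0.
ΣF_y = 0: A_y − 25 − 20 − 1.88·5.3 = 0 → A_y = 54.96 kip.
ΣM about A: M_A − 25·9 − 176.6 − 20·5.9 − (1.88·5.3)·9.15 = 0 → M_A = 610.8 kip·ft.

A_x = 0, A_y = 54.96 kip, M_A = 610.8 kip·ft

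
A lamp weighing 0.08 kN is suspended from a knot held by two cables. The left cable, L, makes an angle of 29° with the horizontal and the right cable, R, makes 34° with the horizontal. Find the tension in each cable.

ΣF_x = 0: −T_L·cos29° + T_R·cos34° = 0 → T_R = 1.05498·T_L.
ΣF_y = 0: T_L·sin29° + T_R·sin34° = 0.08.
Substitute: T_L·(0.48481 + 1.05498·0.559193) = 0.08 → T_L = 0.0744361 ≈ 0.07444 kN.
Then T_R = 1.05498 × 0.0744361 = 0.07853 kN.

T_L = 0.07444 kN, T_R = 0.07853 kN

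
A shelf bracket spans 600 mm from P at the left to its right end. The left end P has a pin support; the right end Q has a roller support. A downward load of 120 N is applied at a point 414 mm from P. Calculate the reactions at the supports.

Taking moments about P: Q_y·600 − 120·414 = 0 → Q_y = 49680/600 = 82.80 N.
ΣF_y = 0: P_y + 82.8 − 120 = 0 → P_y = 37.20 N.
ΣF_x = 0: no horizontal applied forces, so P_x = 0.

P_x = 0, P_y = 37.20 N, Q_y = 82.80 N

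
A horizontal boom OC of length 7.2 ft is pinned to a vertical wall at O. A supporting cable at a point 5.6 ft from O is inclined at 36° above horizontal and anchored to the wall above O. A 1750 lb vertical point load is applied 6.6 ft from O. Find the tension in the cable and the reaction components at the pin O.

T = 3509 lb, O_x = 2839 lb, O_y = -312.5 lb

ΣM about O: T·sin36°·5.6 − 1750·6.6 = 0 → T = 11550/(5.6·0.587785) = 3508.94 ≈ 3509 lb.
ΣF_x = 0: O_x − T·cos36° = 0 → O_x = 3508.94 × 0.809017 = 2839 lb.
ΣF_y = 0: O_y + T·sin36° − 1750 = 0 → O_y = 1750 − 3508.94 × 0.587785 = -312.5 lb.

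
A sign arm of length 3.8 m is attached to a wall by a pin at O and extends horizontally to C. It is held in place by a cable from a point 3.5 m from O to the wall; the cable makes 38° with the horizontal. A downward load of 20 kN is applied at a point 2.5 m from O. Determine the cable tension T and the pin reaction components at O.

ΣM about O: T·sin38°·3.5 − 20·2.5 = 0 → T = 50/(3.5·0.615661) = 23.2039 ≈ 23.20 kN.
ΣF_x = 0: O_x − T·cos38° = 0 → O_x = 23.2039 × 0.788011 = 18.28 kN.
ΣF_y = 0: O_y + T·sin38° − 20 = 0 → O_y = 20 − 23.2039 × 0.615661 = 5.714 kN.

T = 23.20 kN, O_x = 18.28 kN, O_y = 5.714 kN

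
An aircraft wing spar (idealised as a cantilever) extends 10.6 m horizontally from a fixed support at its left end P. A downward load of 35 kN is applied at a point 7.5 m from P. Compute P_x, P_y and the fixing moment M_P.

P_x = 0, P_y = 35.00 kN, M_P = 262.5 kN·m

ΣF_x = 0: P_x = 0.
ΣF_y = 0: P_y − 35 = 0 → P_y = 35.00 kN.
ΣM about P: M_P − 35·7.5 = 0 → M_P = 262.5 kN·m.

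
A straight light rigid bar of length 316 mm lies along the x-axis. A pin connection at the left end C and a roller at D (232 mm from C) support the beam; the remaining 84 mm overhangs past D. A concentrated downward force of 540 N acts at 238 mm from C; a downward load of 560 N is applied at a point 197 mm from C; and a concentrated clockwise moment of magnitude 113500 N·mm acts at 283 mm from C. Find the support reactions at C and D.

C_x = 0, C_y = -418.7 N, D_y = 1519 N

Taking moments about C: D_y·232 − 540·238 − 560·197 − 113500 = 0 → D_y = 352340/232 = 1518.71 ≈ 1519 N.
ΣF_y = 0: C_y + 1518.71 − 540 − 560 = 0 → C_y = -418.7 N.
ΣF_x = 0: no horizontal applied forces, so C_x = 0.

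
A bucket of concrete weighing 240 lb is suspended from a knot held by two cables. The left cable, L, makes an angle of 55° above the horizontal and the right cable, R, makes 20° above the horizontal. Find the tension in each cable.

ΣF_x = 0: −T_L·cos55° + T_R·cos20° = 0 → T_R = 0.610387·T_L.
ΣF_y = 0: T_L·sin55° + T_R·sin20° = 240.
Substitute: T_L·(0.819152 + 0.610387·0.34202) = 240 → T_L = 233.482 ≈ 233.5 lb.
Then T_R = 0.610387 × 233.482 = 142.5 lb.

T_L = 233.5 lb, T_R = 142.5 lb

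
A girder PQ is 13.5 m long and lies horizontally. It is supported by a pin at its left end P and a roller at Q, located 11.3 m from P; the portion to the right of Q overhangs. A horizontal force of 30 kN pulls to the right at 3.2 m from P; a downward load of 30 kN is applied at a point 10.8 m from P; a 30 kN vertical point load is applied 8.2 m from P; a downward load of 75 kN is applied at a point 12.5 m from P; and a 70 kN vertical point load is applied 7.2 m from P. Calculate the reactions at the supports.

Taking moments about P: Q_y·11.3 − 30·10.8 − 30·8.2 − 75·12.5 − 70·7.2 = 0 → Q_y = 2011.5/11.3 = 178.009 ≈ 178.0 kN.
ΣF_y = 0: P_y + 178.009 − 30 − 30 − 75 − 70 = 0 → P_y = 26.99 kN.
ΣF_x = 0: P_x + 30 = 0 → P_x = -30.00 kN.

P_x = -30.00 kN, P_y = 26.99 kN, Q_y = 178.0 kN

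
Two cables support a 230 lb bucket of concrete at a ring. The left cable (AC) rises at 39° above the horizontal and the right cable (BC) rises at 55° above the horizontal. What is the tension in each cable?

T_AC = 132.2 lb, T_BC = 179.2 lb

ΣF_x = 0: −T_AC·cos39° + T_BC·cos55° = 0 → T_BC = 1.35491·T_AC.
ΣF_y = 0: T_AC·sin39° + T_BC·sin55° = 230.
Substitute: T_AC·(0.62932 + 1.35491·0.819152) = 230 → T_AC = 132.245 ≈ 132.2 lb.
Then T_BC = 1.35491 × 132.245 = 179.2 lb.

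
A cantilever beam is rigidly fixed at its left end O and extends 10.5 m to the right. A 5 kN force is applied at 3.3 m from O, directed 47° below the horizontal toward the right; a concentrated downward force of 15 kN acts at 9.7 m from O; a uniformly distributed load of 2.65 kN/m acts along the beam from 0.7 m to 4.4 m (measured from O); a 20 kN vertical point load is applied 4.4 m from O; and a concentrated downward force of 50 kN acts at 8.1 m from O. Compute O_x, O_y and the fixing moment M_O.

O_x = -3.410 kN, O_y = 98.46 kN, M_O = 675.6 kN·m

Resultant of the distributed load: 2.65 × 3.7 = 9.805 kN at 2.55 m from O.
ΣF_x = 0: O_x + 5·cos47° = 0 → O_x = -3.410 kN.
ΣF_y = 0: O_y − 5·sin47° − 15 − 2.65·3.7 − 20 − 50 = 0 → O_y = 98.46 kN.
ΣM about O: M_O − 5·sin47°·3.3 − 15·9.7 − (2.65·3.7)·2.55 − 20·4.4 − 50·8.1 = 0 → M_O = 675.6 kN·m.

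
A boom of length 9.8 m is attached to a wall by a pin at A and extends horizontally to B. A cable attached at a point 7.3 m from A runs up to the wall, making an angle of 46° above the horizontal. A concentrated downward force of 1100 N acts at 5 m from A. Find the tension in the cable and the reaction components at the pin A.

ΣM about A: T·sin46°·7.3 − 1100·5 = 0 → T = 5500/(7.3·0.71934) = 1047.38 ≈ 1047 N.
ΣF_x = 0: A_x − T·cos46° = 0 → A_x = 1047.38 × 0.694658 = 727.6 N.
ΣF_y = 0: A_y + T·sin46° − 1100 = 0 → A_y = 1100 − 1047.38 × 0.71934 = 346.6 N.

T = 1047 N, A_x = 727.6 N, A_y = 346.6 N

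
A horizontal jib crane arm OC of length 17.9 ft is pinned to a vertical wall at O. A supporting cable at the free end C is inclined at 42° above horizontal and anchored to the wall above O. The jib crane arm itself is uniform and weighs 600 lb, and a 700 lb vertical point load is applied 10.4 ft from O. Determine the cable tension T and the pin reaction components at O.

T = 1056 lb, O_x = 784.9 lb, O_y = 593.3 lb

ΣM about O: T·sin42°·17.9 − 600·8.95 − 700·10.4 = 0 → T = 12650/(17.9·0.669131) = 1056.15 ≈ 1056 lb.
ΣF_x = 0: O_x − T·cos42° = 0 → O_x = 1056.15 × 0.743145 = 784.9 lb.
ΣF_y = 0: O_y + T·sin42° − 600 − 700 = 0 → O_y = 1300 − 1056.15 × 0.669131 = 593.3 lb.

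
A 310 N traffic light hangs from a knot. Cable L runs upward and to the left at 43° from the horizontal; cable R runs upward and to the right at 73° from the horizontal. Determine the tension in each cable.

T_L = 100.8 N, T_R = 252.2 N

ΣF_x = 0: −T_L·cos43° + T_R·cos73° = 0 → T_R = 2.50145·T_L.
ΣF_y = 0: T_L·sin43° + T_R·sin73° = 310.
Substitute: T_L·(0.681998 + 2.50145·0.956305) = 310 → T_L = 100.841 ≈ 100.8 N.
Then T_R = 2.50145 × 100.841 = 252.2 N.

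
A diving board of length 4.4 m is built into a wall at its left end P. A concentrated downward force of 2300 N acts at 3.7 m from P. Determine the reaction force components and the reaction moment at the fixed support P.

ΣF_x = 0: P_x = 0.
ΣF_y = 0: P_y − 2300 = 0 → P_y = 2300 N.
ΣM about P: M_P − 2300·3.7 = 0 → M_P = 8510 N·m.

P_x = 0, P_y = 2300 N, M_P = 8510 N·m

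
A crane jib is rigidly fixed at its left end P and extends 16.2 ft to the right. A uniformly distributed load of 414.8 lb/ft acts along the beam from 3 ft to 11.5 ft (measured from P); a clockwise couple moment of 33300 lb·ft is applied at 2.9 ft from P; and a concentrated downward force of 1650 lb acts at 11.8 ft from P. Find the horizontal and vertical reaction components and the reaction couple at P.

Resultant of the distributed load: 414.8 × 8.5 = 3525.8 lb at 7.25 ft from P.
ΣF_x = 0: P_x = 0.
ΣF_y = 0: P_y − 414.8·8.5 − 1650 = 0 → P_y = 5176 lb.
ΣM about P: M_P − (414.8·8.5)·7.25 − 33300 − 1650·11.8 = 0 → M_P = 78330 lb·ft.

P_x = 0, P_y = 5176 lb, M_P = 78330 lb·ft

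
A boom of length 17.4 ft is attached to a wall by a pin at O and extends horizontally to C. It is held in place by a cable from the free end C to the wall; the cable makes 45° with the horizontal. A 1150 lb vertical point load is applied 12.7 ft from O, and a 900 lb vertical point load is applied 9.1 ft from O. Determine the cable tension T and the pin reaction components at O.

ΣM about O: T·sin45°·17.4 − 1150·12.7 − 900·9.1 = 0 → T = 22795/(17.4·0.707107) = 1852.7 ≈ 1853 lb.
ΣF_x = 0: O_x − T·cos45° = 0 → O_x = 1852.7 × 0.707107 = 1310 lb.
ΣF_y = 0: O_y + T·sin45° − 1150 − 900 = 0 → O_y = 2050 − 1852.7 × 0.707107 = 739.9 lb.

T = 1853 lb, O_x = 1310 lb, O_y = 739.9 lb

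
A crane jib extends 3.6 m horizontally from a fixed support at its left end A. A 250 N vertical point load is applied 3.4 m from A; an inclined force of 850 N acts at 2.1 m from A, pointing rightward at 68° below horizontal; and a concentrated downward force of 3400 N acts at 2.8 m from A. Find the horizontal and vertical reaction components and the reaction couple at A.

A_x = -318.4 N, A_y = 4438 N, M_A = 12030 N·m

ΣF_x = 0: A_x + 850·cos68° = 0 → A_x = -318.4 N.
ΣF_y = 0: A_y − 250 − 850·sin68° − 3400 = 0 → A_y = 4438 N.
ΣM about A: M_A − 250·3.4 − 850·sin68°·2.1 − 3400·2.8 = 0 → M_A = 12030 N·m.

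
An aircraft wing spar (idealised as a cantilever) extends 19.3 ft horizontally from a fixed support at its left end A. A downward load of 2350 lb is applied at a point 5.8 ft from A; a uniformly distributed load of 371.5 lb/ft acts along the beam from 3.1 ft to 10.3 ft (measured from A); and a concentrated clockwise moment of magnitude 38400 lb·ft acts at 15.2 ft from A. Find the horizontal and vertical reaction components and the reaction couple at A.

A_x = 0, A_y = 5025 lb, M_A = 69950 lb·ft

Resultant of the distributed load: 371.5 × 7.2 = 2674.8 lb at 6.7 ft from A.
ΣF_x = 0: A_x = 0.
ΣF_y = 0: A_y − 2350 − 371.5·7.2 = 0 → A_y = 5025 lb.
ΣM about A: M_A − 2350·5.8 − (371.5·7.2)·6.7 − 38400 = 0 → M_A = 69950 lb·ft.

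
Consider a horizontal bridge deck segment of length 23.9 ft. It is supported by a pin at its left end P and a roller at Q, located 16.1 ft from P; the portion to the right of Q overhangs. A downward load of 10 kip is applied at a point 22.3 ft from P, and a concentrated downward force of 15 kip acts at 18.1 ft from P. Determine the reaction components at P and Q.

P_x = 0, P_y = -5.714 kip, Q_y = 30.71 kip

Taking moments about P: Q_y·16.1 − 10·22.3 − 15·18.1 = 0 → Q_y = 494.5/16.1 = 30.7143 ≈ 30.71 kip.
ΣF_y = 0: P_y + 30.7143 − 10 − 15 = 0 → P_y = -5.714 kip.
ΣF_x = 0: no horizontal applied forces, so P_x = 0.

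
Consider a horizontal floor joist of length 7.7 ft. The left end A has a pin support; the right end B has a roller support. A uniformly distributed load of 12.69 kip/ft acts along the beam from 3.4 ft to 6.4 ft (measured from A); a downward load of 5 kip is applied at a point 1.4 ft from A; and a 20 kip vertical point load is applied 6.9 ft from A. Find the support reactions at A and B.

Resultant of the distributed load: 12.69 × 3 = 38.07 kip at 4.9 ft from A.
ΣM about A: B_y·7.7 − (12.69·3)·4.9 − 5·1.4 − 20·6.9 = 0 → B_y = 331.543/7.7 = 43.0575 ≈ 43.06 kip.
ΣF_y = 0: A_y + 43.0575 − 12.69·3 − 5 − 20 = 0 → A_y = 20.01 kip.
ΣF_x = 0: no horizontal applied forces, so A_x = 0.

A_x = 0, A_y = 20.01 kip, B_y = 43.06 kip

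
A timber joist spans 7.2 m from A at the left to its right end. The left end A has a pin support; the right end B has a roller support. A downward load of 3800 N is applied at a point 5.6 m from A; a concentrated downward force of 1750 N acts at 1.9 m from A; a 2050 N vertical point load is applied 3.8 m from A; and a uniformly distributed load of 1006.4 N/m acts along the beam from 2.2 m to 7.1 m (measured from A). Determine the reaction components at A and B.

Resultant of the distributed load: 1006.4 × 4.9 = 4931.36 N at 4.65 m from A.
ΣM about A: B_y·7.2 − 3800·5.6 − 1750·1.9 − 2050·3.8 − (1006.4·4.9)·4.65 = 0 → B_y = 55325.824/7.2 = 7684.14 ≈ 7684 N.
ΣF_y = 0: A_y + 7684.14 − 3800 − 1750 − 2050 − 1006.4·4.9 = 0 → A_y = 4847 N.
ΣF_x = 0: no horizontal applied forces, so A_x = 0.

A_x = 0, A_y = 4847 N, B_y = 7684 N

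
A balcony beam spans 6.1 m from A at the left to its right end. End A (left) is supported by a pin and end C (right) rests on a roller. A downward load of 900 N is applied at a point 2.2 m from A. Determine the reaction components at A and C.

A_x = 0, A_y = 575.4 N, C_y = 324.6 N

ΣM about A: C_y·6.1 − 900·2.2 = 0 → C_y = 1980/6.1 = 324.59 ≈ 324.6 N.
ΣF_y = 0: A_y + 324.59 − 900 = 0 → A_y = 575.4 N.
ΣF_x = 0: no horizontal applied forces, so A_x = 0.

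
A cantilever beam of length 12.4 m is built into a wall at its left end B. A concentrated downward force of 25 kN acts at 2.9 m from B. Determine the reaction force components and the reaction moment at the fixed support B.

ΣF_x = 0: B_x = 0.
ΣF_y = 0: B_y − 25 = 0 → B_y = 25.00 kN.
ΣM about B: M_B − 25·2.9 = 0 → M_B = 72.50 kN·m.

B_x = 0, B_y = 25.00 kN, M_B = 72.50 kN·m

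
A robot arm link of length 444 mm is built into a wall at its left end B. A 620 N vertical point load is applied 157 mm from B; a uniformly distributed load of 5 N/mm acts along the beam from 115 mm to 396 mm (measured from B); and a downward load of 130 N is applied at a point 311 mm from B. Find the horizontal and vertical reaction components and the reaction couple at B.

B_x = 0, B_y = 2155 N, M_B = 496700 N·mm

Resultant of the distributed load: 5 × 281 = 1405 N at 255.5 mm from B.
ΣF_x = 0: B_x = 0.
ΣF_y = 0: B_y − 620 − 5·281 − 130 = 0 → B_y = 2155 N.
ΣM about B: M_B − 620·157 − (5·281)·255.5 − 130·311 = 0 → M_B = 496700 N·mm.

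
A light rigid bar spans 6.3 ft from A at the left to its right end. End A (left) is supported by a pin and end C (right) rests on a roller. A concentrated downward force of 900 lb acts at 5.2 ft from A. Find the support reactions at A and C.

A_x = 0, A_y = 157.1 lb, C_y = 742.9 lb

Moments about A: C_y·6.3 − 900·5.2 = 0 → C_y = 4680/6.3 = 742.857 ≈ 742.9 lb.
ΣF_y = 0: A_y + 742.857 − 900 = 0 → A_y = 157.1 lb.
ΣF_x = 0: no horizontal applied forces, so A_x = 0.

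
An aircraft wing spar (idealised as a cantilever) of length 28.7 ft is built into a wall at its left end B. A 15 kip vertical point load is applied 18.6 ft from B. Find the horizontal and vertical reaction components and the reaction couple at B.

B_x = 0, B_y = 15.00 kip, M_B = 279.0 kip·ft

ΣF_x = 0: B_x = 0.
ΣF_y = 0: B_y − 15 = 0 → B_y = 15.00 kip.
ΣM about B: M_B − 15·18.6 = 0 → M_B = 279.0 kip·ft.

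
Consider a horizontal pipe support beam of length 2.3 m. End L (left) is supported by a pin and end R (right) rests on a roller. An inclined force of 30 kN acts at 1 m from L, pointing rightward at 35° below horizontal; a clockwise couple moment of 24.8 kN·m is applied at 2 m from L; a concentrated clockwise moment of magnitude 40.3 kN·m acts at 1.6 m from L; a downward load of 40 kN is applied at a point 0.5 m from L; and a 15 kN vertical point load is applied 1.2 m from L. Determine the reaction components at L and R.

Moments about L: R_y·2.3 − 30·sin35°·1 − 24.8 − 40.3 − 40·0.5 − 15·1.2 = 0 → R_y = 120.307/2.3 = 52.3074 ≈ 52.31 kN.
ΣF_y = 0: L_y + 52.3074 − 30·sin35° − 40 − 15 = 0 → L_y = 19.90 kN.
ΣF_x = 0: L_x + 30·cos35° = 0 → L_x = -24.57 kN.

L_x = -24.57 kN, L_y = 19.90 kN, R_y = 52.31 kN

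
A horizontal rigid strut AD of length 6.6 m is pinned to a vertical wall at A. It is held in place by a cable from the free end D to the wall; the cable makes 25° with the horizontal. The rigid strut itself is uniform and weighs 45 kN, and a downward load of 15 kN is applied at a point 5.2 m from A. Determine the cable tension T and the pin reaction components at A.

ΣM about A: T·sin25°·6.6 − 45·3.3 − 15·5.2 = 0 → T = 226.5/(6.6·0.422618) = 81.2038 ≈ 81.20 kN.
ΣF_x = 0: A_x − T·cos25° = 0 → A_x = 81.2038 × 0.906308 = 73.60 kN.
ΣF_y = 0: A_y + T·sin25° − 45 − 15 = 0 → A_y = 60 − 81.2038 × 0.422618 = 25.68 kN.

T = 81.20 kN, A_x = 73.60 kN, A_y = 25.68 kN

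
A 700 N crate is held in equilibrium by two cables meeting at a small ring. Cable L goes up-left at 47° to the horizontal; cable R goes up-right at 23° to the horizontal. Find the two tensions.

ΣF_x = 0: −T_L·cos47° + T_R·cos23° = 0 → T_R = 0.740896·T_L.
ΣF_y = 0: T_L·sin47° + T_R·sin23° = 700.
Substitute: T_L·(0.731354 + 0.740896·0.390731) = 700 → T_L = 685.706 ≈ 685.7 N.
Then T_R = 0.740896 × 685.706 = 508.0 N.

T_L = 685.7 N, T_R = 508.0 N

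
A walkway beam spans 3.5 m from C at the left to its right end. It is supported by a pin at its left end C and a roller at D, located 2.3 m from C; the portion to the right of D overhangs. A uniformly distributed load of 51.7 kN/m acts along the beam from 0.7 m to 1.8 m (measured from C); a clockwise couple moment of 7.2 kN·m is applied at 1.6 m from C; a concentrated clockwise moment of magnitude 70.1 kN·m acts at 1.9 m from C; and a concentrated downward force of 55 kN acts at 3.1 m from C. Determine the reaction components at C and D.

Resultant of the distributed load: 51.7 × 1.1 = 56.87 kN at 1.25 m from C.
ΣM about C: D_y·2.3 − (51.7·1.1)·1.25 − 7.2 − 70.1 − 55·3.1 = 0 → D_y = 318.8875/2.3 = 138.647 ≈ 138.6 kN.
ΣF_y = 0: C_y + 138.647 − 51.7·1.1 − 55 = 0 → C_y = -26.78 kN.
ΣF_x = 0: no horizontal applied forces, so C_x = 0.

C_x = 0, C_y = -26.78 kN, D_y = 138.6 kN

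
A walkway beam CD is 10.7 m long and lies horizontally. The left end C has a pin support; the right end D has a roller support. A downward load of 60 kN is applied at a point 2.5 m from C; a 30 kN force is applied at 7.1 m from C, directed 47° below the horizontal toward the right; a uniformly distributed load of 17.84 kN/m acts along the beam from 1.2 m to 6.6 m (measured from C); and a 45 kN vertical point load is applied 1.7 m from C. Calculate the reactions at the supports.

C_x = -20.46 kN, C_y = 152.4 kN, D_y = 70.84 kN

Resultant of the distributed load: 17.84 × 5.4 = 96.336 kN at 3.9 m from C.
ΣM about C: D_y·10.7 − 60·2.5 − 30·sin47°·7.1 − (17.84·5.4)·3.9 − 45·1.7 = 0 → D_y = 757.989/10.7 = 70.8401 ≈ 70.84 kN.
ΣF_y = 0: C_y + 70.8401 − 60 − 30·sin47° − 17.84·5.4 − 45 = 0 → C_y = 152.4 kN.
ΣF_x = 0: C_x + 30·cos47° = 0 → C_x = -20.46 kN.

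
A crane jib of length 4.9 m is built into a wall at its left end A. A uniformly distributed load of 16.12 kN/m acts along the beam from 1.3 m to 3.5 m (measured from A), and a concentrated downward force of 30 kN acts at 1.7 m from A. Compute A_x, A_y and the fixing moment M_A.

A_x = 0, A_y = 65.46 kN, M_A = 136.1 kN·m

Resultant of the distributed load: 16.12 × 2.2 = 35.464 kN at 2.4 m from A.
ΣF_x = 0: A_x = 0.
ΣF_y = 0: A_y − 16.12·2.2 − 30 = 0 → A_y = 65.46 kN.
ΣM about A: M_A − (16.12·2.2)·2.4 − 30·1.7 = 0 → M_A = 136.1 kN·m.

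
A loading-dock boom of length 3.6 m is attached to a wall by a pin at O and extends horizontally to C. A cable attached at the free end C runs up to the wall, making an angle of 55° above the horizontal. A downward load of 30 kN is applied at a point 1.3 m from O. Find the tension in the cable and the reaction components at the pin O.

ΣM about O: T·sin55°·3.6 − 30·1.3 = 0 → T = 39/(3.6·0.819152) = 13.2251 ≈ 13.23 kN.
ΣF_x = 0: O_x − T·cos55° = 0 → O_x = 13.2251 × 0.573576 = 7.586 kN.
ΣF_y = 0: O_y + T·sin55° − 30 = 0 → O_y = 30 − 13.2251 × 0.819152 = 19.17 kN.

T = 13.23 kN, O_x = 7.586 kN, O_y = 19.17 kN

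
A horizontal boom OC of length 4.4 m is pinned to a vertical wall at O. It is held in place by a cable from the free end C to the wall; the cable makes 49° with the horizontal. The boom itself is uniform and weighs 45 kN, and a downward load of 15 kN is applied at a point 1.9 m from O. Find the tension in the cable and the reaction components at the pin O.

ΣM about O: T·sin49°·4.4 − 45·2.2 − 15·1.9 = 0 → T = 127.5/(4.4·0.75471) = 38.3952 ≈ 38.40 kN.
ΣF_x = 0: O_x − T·cos49° = 0 → O_x = 38.3952 × 0.656059 = 25.19 kN.
ΣF_y = 0: O_y + T·sin49° − 45 − 15 = 0 → O_y = 60 − 38.3952 × 0.75471 = 31.02 kN.

T = 38.40 kN, O_x = 25.19 kN, O_y = 31.02 kN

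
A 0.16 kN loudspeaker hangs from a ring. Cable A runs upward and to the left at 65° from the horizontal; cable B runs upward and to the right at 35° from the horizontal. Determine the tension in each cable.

ΣF_x = 0: −T_A·cos65° + T_B·cos35° = 0 → T_B = 0.515922·T_A.
ΣF_y = 0: T_A·sin65° + T_B·sin35° = 0.16.
Substitute: T_A·(0.906308 + 0.515922·0.573576) = 0.16 → T_A = 0.133086 ≈ 0.1331 kN.
Then T_B = 0.515922 × 0.133086 = 0.06866 kN.

T_A = 0.1331 kN, T_B = 0.06866 kN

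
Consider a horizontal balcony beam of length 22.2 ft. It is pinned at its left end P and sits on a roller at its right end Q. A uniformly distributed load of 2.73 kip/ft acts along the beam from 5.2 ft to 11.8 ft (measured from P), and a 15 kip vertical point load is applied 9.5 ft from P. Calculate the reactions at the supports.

Resultant of the distributed load: 2.73 × 6.6 = 18.018 kip at 8.5 ft from P.
Taking moments about P: Q_y·22.2 − (2.73·6.6)·8.5 − 15·9.5 = 0 → Q_y = 295.653/22.2 = 13.3177 ≈ 13.32 kip.
ΣF_y = 0: P_y + 13.3177 − 2.73·6.6 − 15 = 0 → P_y = 19.70 kip.
ΣF_x = 0: no horizontal applied forces, so P_x = 0.

P_x = 0, P_y = 19.70 kip, Q_y = 13.32 kip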